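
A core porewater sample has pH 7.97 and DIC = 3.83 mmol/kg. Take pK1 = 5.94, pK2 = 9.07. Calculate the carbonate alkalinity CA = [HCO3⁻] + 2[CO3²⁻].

CA = 4.08 mmol/kg

CA = [HCO3⁻] + 2[CO3²⁻] = (α₁ + 2α₂)·DIC
At pH 7.97: [H⁺]/K1 = 10^-2.03 = 0.0093325, K2/[H⁺] = 10^-1.10 = 0.079433
α₁ = 1/(1 + 0.0093325 + 0.079433) = 1/1.0888 = 0.9185; α₂ = α₁·K2/[H⁺] = 0.07296
α₁ + 2α₂ = 1.0644
CA = 1.0644 × 3.83 = 4.08 mmol/kg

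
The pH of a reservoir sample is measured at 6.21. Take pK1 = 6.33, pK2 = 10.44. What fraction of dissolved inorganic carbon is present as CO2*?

α₀ = 0.569

α₀ = 1 / (1 + K1/[H⁺] + K1K2/[H⁺]²) = 1 / (1 + 10^-0.12 + 10^-4.35)
   = 1 / (1 + 0.75858 + 4.4668×10^-5) = 1/1.7586 = 0.5686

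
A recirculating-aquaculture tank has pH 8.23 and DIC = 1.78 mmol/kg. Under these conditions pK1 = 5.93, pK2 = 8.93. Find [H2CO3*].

[CO2*] = 7.41 μmol/kg

α₀ = 1 / (1 + K1/[H⁺] + K1K2/[H⁺]²) = 1 / (1 + 10^+2.30 + 10^+1.60)
   = 1 / (1 + 199.53 + 39.811) = 1/240.34 = 0.004161
[CO2*] = α₀ × DIC = 0.004161 × 1.78 = 0.00741 mmol/kg = 7.41 μmol/kg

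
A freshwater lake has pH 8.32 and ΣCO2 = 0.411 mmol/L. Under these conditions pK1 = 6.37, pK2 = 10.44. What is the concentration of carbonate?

α₂ = 1 / (1 + [H⁺]/K2 + [H⁺]²/(K1K2)) = 1 / (1 + 10^+2.12 + 10^+0.17)
   = 1 / (1 + 131.83 + 1.4791) = 1/134.30 = 0.007446
[CO3²⁻] = α₂ × DIC = 0.007446 × 0.411 = 0.00306 mmol/L = 3.06 μmol/L

[CO3²⁻] = 3.06 μmol/L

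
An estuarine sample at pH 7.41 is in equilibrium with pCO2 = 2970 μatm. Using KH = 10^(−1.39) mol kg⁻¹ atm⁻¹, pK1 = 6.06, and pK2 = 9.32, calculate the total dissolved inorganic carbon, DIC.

DIC = 2.86 mmol/kg

[CO2*] = KH · pCO2 = 10^(−1.39) × 2970×10^-6 = 1.210×10^-4 mol/kg
α₀ = 1/(1 + K1/[H⁺] + K1K2/[H⁺]²) = 1/(1 + 10^+1.35 + 10^-0.56) = 0.04226
DIC = [CO2*]/α₀ = 1.210×10^-4 / 0.04226 = 2.86 mmol/kg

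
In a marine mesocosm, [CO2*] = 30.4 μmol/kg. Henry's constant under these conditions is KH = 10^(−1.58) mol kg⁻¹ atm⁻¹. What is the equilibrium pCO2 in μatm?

pCO2 = 1160 μatm

KH = 10^(−1.58) = 2.630×10^-2 mol kg⁻¹ atm⁻¹
pCO2 = [CO2*]/KH = 30.4×10^-6 / 2.630×10^-2 = 1.16×10^-3 atm = 1160 μatm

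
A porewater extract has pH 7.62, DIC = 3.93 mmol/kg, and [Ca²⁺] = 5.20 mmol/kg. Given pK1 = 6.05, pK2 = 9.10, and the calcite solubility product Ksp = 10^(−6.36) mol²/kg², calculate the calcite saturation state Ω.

Ω = 1.46

α₂ = 1 / (1 + [H⁺]/K2 + [H⁺]²/(K1K2)) = 1 / (1 + 10^+1.48 + 10^-0.09)
   = 1 / (1 + 30.200 + 0.81283) = 1/32.012 = 0.03124
[CO3²⁻] = α₂ × DIC = 0.03124 × 3.93 = 0.1228 mmol/kg
Ksp = 10^(−6.36) = 4.365×10^-7
Ω = [Ca²⁺][CO3²⁻]/Ksp = (5.20×10^-3)(1.228×10^-4) / 4.365×10^-7 = 1.46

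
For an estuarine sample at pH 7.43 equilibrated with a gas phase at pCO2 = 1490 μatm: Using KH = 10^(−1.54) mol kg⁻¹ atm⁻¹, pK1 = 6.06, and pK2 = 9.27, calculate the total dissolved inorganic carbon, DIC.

[CO2*] = KH · pCO2 = 10^(−1.54) × 1490×10^-6 = 4.297×10^-5 mol/kg
α₀ = 1/(1 + K1/[H⁺] + K1K2/[H⁺]²) = 1/(1 + 10^+1.37 + 10^-0.47) = 0.04035
DIC = [CO2*]/α₀ = 4.297×10^-5 / 0.04035 = 1.06 mmol/kg

DIC = 1.06 mmol/kg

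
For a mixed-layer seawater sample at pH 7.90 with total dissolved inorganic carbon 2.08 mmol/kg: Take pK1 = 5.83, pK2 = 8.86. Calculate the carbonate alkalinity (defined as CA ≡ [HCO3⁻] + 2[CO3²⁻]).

CA = 2.27 mmol/kg

CA = [HCO3⁻] + 2[CO3²⁻] = (α₁ + 2α₂)·DIC
At pH 7.90: [H⁺]/K1 = 10^-2.07 = 0.0085114, K2/[H⁺] = 10^-0.96 = 0.10965
α₁ = 1/(1 + 0.0085114 + 0.10965) = 1/1.1182 = 0.8943; α₂ = α₁·K2/[H⁺] = 0.09806
α₁ + 2α₂ = 1.0904
CA = 1.0904 × 2.08 = 2.27 mmol/kg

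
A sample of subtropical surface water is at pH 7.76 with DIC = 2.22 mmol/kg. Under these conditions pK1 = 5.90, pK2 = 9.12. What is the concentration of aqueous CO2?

[CO2*] = 0.0290 mmol/kg

α₀ = 1 / (1 + K1/[H⁺] + K1K2/[H⁺]²) = 1 / (1 + 10^+1.86 + 10^+0.50)
   = 1 / (1 + 72.444 + 3.1623) = 1/76.606 = 0.01305
[CO2*] = α₀ × DIC = 0.01305 × 2.22 = 0.0290 mmol/kg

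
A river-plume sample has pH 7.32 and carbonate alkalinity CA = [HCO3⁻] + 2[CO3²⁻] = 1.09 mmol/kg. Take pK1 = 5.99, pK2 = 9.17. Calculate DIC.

CA = [HCO3⁻] + 2[CO3²⁻] = (α₁ + 2α₂)·DIC
At pH 7.32: [H⁺]/K1 = 10^-1.33 = 0.046774, K2/[H⁺] = 10^-1.85 = 0.014125
α₁ = 1/(1 + 0.046774 + 0.014125) = 1/1.0609 = 0.9426; α₂ = α₁·K2/[H⁺] = 0.01331
α₁ + 2α₂ = 0.9692
DIC = CA / (α₁ + 2α₂) = 1.09 / 0.9692 = 1.12 mmol/kg

DIC = 1.12 mmol/kg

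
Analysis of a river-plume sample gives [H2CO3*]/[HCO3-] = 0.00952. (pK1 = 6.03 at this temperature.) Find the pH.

From K1 = [H⁺][HCO3-]/[H2CO3*]:  pH = pK1 − log₁₀([H2CO3*]/[HCO3-])
log₁₀(0.00952) = -2.021
pH = 6.03 − (-2.021) = 8.05

pH = 8.05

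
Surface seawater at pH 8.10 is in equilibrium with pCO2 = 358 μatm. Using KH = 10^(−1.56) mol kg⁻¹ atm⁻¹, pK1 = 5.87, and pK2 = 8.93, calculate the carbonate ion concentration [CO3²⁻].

[CO3²⁻] = 0.248 mmol/kg

[CO2*] = KH · pCO2 = 10^(−1.56) × 358×10^-6 = 9.860×10^-6 mol/kg
α₀ = 1/(1 + K1/[H⁺] + K1K2/[H⁺]²) = 1/(1 + 10^+2.23 + 10^+1.40) = 0.005104
DIC = [CO2*]/α₀ = 9.860×10^-6 / 0.005104 = 1.932 mmol/kg
[CO3²⁻] = α₂·DIC; α₂ = 0.1282, so [CO3²⁻] = 0.1282 × 1.932 = 0.248 mmol/kg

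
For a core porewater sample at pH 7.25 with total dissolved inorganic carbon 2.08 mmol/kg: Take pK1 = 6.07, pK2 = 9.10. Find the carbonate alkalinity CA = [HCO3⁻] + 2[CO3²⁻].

CA = 1.98 mmol/kg

CA = [HCO3⁻] + 2[CO3²⁻] = (α₁ + 2α₂)·DIC
At pH 7.25: [H⁺]/K1 = 10^-1.18 = 0.066069, K2/[H⁺] = 10^-1.85 = 0.014125
α₁ = 1/(1 + 0.066069 + 0.014125) = 1/1.0802 = 0.9258; α₂ = α₁·K2/[H⁺] = 0.01308
α₁ + 2α₂ = 0.9519
CA = 0.9519 × 2.08 = 1.98 mmol/kg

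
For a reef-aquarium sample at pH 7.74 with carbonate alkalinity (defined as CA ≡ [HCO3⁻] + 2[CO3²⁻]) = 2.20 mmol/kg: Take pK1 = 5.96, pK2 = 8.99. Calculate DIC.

DIC = 2.12 mmol/kg

CA = [HCO3⁻] + 2[CO3²⁻] = (α₁ + 2α₂)·DIC
At pH 7.74: [H⁺]/K1 = 10^-1.78 = 0.016596, K2/[H⁺] = 10^-1.25 = 0.056234
α₁ = 1/(1 + 0.016596 + 0.056234) = 1/1.0728 = 0.9321; α₂ = α₁·K2/[H⁺] = 0.05242
α₁ + 2α₂ = 1.0369
DIC = CA / (α₁ + 2α₂) = 2.20 / 1.0369 = 2.12 mmol/kg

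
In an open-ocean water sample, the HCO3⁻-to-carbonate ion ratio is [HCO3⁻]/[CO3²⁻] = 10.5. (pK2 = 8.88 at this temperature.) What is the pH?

From K2 = [H⁺][CO3²⁻]/[HCO3⁻]:  pH = pK2 − log₁₀([HCO3⁻]/[CO3²⁻])
log₁₀(10.5) = +1.021
pH = 8.88 − (+1.021) = 7.86

pH = 7.86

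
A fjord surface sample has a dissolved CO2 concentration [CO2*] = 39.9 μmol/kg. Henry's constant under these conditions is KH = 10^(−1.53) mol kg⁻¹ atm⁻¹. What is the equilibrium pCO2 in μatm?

pCO2 = 1350 μatm

KH = 10^(−1.53) = 2.951×10^-2 mol kg⁻¹ atm⁻¹
pCO2 = [CO2*]/KH = 39.9×10^-6 / 2.951×10^-2 = 1.35×10^-3 atm = 1350 μatm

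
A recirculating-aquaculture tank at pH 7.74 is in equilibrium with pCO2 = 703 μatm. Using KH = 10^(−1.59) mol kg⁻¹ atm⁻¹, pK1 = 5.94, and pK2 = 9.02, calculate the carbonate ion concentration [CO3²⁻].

[CO3²⁻] = 0.0598 mmol/kg

[CO2*] = KH · pCO2 = 10^(−1.59) × 703×10^-6 = 1.807×10^-5 mol/kg
α₀ = 1/(1 + K1/[H⁺] + K1K2/[H⁺]²) = 1/(1 + 10^+1.80 + 10^+0.52) = 0.01484
DIC = [CO2*]/α₀ = 1.807×10^-5 / 0.01484 = 1.218 mmol/kg
[CO3²⁻] = α₂·DIC; α₂ = 0.04912, so [CO3²⁻] = 0.04912 × 1.218 = 0.0598 mmol/kg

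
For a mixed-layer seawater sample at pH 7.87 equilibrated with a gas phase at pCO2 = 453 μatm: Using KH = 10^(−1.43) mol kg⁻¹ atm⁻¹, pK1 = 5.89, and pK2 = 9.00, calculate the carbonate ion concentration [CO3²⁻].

[CO2*] = KH · pCO2 = 10^(−1.43) × 453×10^-6 = 1.683×10^-5 mol/kg
α₀ = 1/(1 + K1/[H⁺] + K1K2/[H⁺]²) = 1/(1 + 10^+1.98 + 10^+0.85) = 0.009654
DIC = [CO2*]/α₀ = 1.683×10^-5 / 0.009654 = 1.743 mmol/kg
[CO3²⁻] = α₂·DIC; α₂ = 0.06835, so [CO3²⁻] = 0.06835 × 1.743 = 0.119 mmol/kg

[CO3²⁻] = 0.119 mmol/kg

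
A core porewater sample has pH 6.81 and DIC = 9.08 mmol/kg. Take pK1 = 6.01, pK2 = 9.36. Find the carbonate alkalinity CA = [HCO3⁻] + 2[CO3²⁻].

CA = 7.86 mmol/kg

CA = [HCO3⁻] + 2[CO3²⁻] = (α₁ + 2α₂)·DIC
At pH 6.81: [H⁺]/K1 = 10^-0.80 = 0.15849, K2/[H⁺] = 10^-2.55 = 0.0028184
α₁ = 1/(1 + 0.15849 + 0.0028184) = 1/1.1613 = 0.8611; α₂ = α₁·K2/[H⁺] = 0.002427
α₁ + 2α₂ = 0.8660
CA = 0.8660 × 9.08 = 7.86 mmol/kg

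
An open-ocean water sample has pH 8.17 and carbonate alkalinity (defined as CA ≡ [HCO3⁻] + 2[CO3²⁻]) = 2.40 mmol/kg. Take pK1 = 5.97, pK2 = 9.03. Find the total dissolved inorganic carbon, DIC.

CA = [HCO3⁻] + 2[CO3²⁻] = (α₁ + 2α₂)·DIC
At pH 8.17: [H⁺]/K1 = 10^-2.20 = 0.0063096, K2/[H⁺] = 10^-0.86 = 0.13804
α₁ = 1/(1 + 0.0063096 + 0.13804) = 1/1.1443 = 0.8739; α₂ = α₁·K2/[H⁺] = 0.1206
α₁ + 2α₂ = 1.1151
DIC = CA / (α₁ + 2α₂) = 2.40 / 1.1151 = 2.15 mmol/kg

DIC = 2.15 mmol/kg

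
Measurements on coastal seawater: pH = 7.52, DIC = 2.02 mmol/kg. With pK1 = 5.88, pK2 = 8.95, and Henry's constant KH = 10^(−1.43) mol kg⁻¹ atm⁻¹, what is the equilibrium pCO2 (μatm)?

pCO2 = 1170 μatm

α₀ = 1 / (1 + K1/[H⁺] + K1K2/[H⁺]²) = 1 / (1 + 10^+1.64 + 10^+0.21)
   = 1 / (1 + 43.652 + 1.6218) = 1/46.273 = 0.02161
[CO2*] = α₀ × DIC = 0.02161 × 2.02 = 0.04365 mmol/kg
pCO2 = [CO2*]/KH = 4.365×10^-5 / 3.715×10^-2 = 1170 μatm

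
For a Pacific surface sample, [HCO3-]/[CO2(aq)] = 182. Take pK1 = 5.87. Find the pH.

From K1 = [H⁺][HCO3-]/[CO2(aq)]:  pH = pK1 + log₁₀([HCO3-]/[CO2(aq)])
log₁₀(182) = +2.260
pH = 5.87 + (+2.260) = 8.13

pH = 8.13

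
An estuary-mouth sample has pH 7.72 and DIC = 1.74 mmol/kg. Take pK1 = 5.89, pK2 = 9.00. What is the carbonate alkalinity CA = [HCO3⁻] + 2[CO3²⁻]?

CA = [HCO3⁻] + 2[CO3²⁻] = (α₁ + 2α₂)·DIC
At pH 7.72: [H⁺]/K1 = 10^-1.83 = 0.014791, K2/[H⁺] = 10^-1.28 = 0.052481
α₁ = 1/(1 + 0.014791 + 0.052481) = 1/1.0673 = 0.9370; α₂ = α₁·K2/[H⁺] = 0.04917
α₁ + 2α₂ = 1.0353
CA = 1.0353 × 1.74 = 1.80 mmol/kg

CA = 1.80 mmol/kg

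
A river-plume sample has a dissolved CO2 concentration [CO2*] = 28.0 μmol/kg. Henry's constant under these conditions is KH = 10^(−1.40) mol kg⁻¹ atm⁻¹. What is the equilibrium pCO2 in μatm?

pCO2 = 703 μatm

KH = 10^(−1.40) = 3.981×10^-2 mol kg⁻¹ atm⁻¹
pCO2 = [CO2*]/KH = 28.0×10^-6 / 3.981×10^-2 = 7.03×10^-4 atm = 703 μatm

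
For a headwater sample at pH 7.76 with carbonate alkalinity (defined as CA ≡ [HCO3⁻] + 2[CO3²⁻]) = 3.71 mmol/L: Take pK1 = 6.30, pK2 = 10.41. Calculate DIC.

DIC = 3.83 mmol/L

CA = [HCO3⁻] + 2[CO3²⁻] = (α₁ + 2α₂)·DIC
At pH 7.76: [H⁺]/K1 = 10^-1.46 = 0.034674, K2/[H⁺] = 10^-2.65 = 0.0022387
α₁ = 1/(1 + 0.034674 + 0.0022387) = 1/1.0369 = 0.9644; α₂ = α₁·K2/[H⁺] = 0.002159
α₁ + 2α₂ = 0.9687
DIC = CA / (α₁ + 2α₂) = 3.71 / 0.9687 = 3.83 mmol/L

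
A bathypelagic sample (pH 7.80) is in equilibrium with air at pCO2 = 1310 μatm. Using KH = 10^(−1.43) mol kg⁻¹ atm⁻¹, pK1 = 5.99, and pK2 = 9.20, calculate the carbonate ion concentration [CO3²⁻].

[CO2*] = KH · pCO2 = 10^(−1.43) × 1310×10^-6 = 4.867×10^-5 mol/kg
α₀ = 1/(1 + K1/[H⁺] + K1K2/[H⁺]²) = 1/(1 + 10^+1.81 + 10^+0.41) = 0.01468
DIC = [CO2*]/α₀ = 4.867×10^-5 / 0.01468 = 3.316 mmol/kg
[CO3²⁻] = α₂·DIC; α₂ = 0.03772, so [CO3²⁻] = 0.03772 × 3.316 = 0.125 mmol/kg

[CO3²⁻] = 0.125 mmol/kg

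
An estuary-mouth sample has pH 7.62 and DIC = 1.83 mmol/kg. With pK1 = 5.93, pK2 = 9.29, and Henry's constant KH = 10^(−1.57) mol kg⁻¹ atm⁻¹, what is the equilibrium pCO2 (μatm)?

α₀ = 1 / (1 + K1/[H⁺] + K1K2/[H⁺]²) = 1 / (1 + 10^+1.69 + 10^+0.02)
   = 1 / (1 + 48.978 + 1.0471) = 1/51.025 = 0.01960
[CO2*] = α₀ × DIC = 0.01960 × 1.83 = 0.03586 mmol/kg
pCO2 = [CO2*]/KH = 3.586×10^-5 / 2.692×10^-2 = 1330 μatm

pCO2 = 1330 μatm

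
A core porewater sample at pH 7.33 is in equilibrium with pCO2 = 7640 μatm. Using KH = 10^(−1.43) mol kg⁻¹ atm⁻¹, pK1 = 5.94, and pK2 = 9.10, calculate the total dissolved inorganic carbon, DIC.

[CO2*] = KH · pCO2 = 10^(−1.43) × 7640×10^-6 = 2.839×10^-4 mol/kg
α₀ = 1/(1 + K1/[H⁺] + K1K2/[H⁺]²) = 1/(1 + 10^+1.39 + 10^-0.38) = 0.03851
DIC = [CO2*]/α₀ = 2.839×10^-4 / 0.03851 = 7.37 mmol/kg

DIC = 7.37 mmol/kg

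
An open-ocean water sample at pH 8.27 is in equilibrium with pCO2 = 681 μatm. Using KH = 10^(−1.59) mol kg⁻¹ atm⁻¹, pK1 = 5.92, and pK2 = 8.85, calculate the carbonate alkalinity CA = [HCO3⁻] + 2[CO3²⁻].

CA = 5.98 mmol/kg

[CO2*] = KH · pCO2 = 10^(−1.59) × 681×10^-6 = 1.750×10^-5 mol/kg
α₀ = 1/(1 + K1/[H⁺] + K1K2/[H⁺]²) = 1/(1 + 10^+2.35 + 10^+1.77) = 0.003524
DIC = [CO2*]/α₀ = 1.750×10^-5 / 0.003524 = 4.967 mmol/kg
CA = (α₁ + 2α₂)·DIC = (0.7890 + 2×0.2075) × 4.967 = 5.98 mmol/kg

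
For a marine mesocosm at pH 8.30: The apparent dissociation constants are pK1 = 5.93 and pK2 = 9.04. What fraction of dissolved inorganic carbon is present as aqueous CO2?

α₀ = 1 / (1 + K1/[H⁺] + K1K2/[H⁺]²) = 1 / (1 + 10^+2.37 + 10^+1.63)
   = 1 / (1 + 234.42 + 42.658) = 1/278.08 = 0.003596

α₀ = 0.00360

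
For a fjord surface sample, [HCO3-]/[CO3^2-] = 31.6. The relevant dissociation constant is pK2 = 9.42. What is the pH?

pH = 7.92

From K2 = [H⁺][CO3^2-]/[HCO3-]:  pH = pK2 − log₁₀([HCO3-]/[CO3^2-])
log₁₀(31.6) = +1.500
pH = 9.42 − (+1.500) = 7.92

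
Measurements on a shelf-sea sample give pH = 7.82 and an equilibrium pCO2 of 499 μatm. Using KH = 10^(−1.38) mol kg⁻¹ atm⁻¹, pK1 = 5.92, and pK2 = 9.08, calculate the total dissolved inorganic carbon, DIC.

[CO2*] = KH · pCO2 = 10^(−1.38) × 499×10^-6 = 2.080×10^-5 mol/kg
α₀ = 1/(1 + K1/[H⁺] + K1K2/[H⁺]²) = 1/(1 + 10^+1.90 + 10^+0.64) = 0.01179
DIC = [CO2*]/α₀ = 2.080×10^-5 / 0.01179 = 1.76 mmol/kg

DIC = 1.76 mmol/kg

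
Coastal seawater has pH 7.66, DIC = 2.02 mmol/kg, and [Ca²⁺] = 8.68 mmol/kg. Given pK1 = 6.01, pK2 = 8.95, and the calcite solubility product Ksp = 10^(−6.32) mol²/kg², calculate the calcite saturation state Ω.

Ω = 1.75

α₂ = 1 / (1 + [H⁺]/K2 + [H⁺]²/(K1K2)) = 1 / (1 + 10^+1.29 + 10^-0.36)
   = 1 / (1 + 19.498 + 0.43652) = 1/20.935 = 0.04777
[CO3²⁻] = α₂ × DIC = 0.04777 × 2.02 = 0.09649 mmol/kg
Ksp = 10^(−6.32) = 4.786×10^-7
Ω = [Ca²⁺][CO3²⁻]/Ksp = (8.68×10^-3)(9.649×10^-5) / 4.786×10^-7 = 1.75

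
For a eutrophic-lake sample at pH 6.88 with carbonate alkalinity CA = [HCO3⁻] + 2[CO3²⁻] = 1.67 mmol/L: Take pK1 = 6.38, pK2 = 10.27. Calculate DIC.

CA = [HCO3⁻] + 2[CO3²⁻] = (α₁ + 2α₂)·DIC
At pH 6.88: [H⁺]/K1 = 10^-0.50 = 0.31623, K2/[H⁺] = 10^-3.39 = 0.00040738
α₁ = 1/(1 + 0.31623 + 0.00040738) = 1/1.3166 = 0.7595; α₂ = α₁·K2/[H⁺] = 0.0003094
α₁ + 2α₂ = 0.7601
DIC = CA / (α₁ + 2α₂) = 1.67 / 0.7601 = 2.20 mmol/L

DIC = 2.20 mmol/L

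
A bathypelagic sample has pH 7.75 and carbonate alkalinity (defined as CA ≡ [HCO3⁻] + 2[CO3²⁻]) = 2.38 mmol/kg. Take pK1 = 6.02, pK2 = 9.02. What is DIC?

CA = [HCO3⁻] + 2[CO3²⁻] = (α₁ + 2α₂)·DIC
At pH 7.75: [H⁺]/K1 = 10^-1.73 = 0.018621, K2/[H⁺] = 10^-1.27 = 0.053703
α₁ = 1/(1 + 0.018621 + 0.053703) = 1/1.0723 = 0.9326; α₂ = α₁·K2/[H⁺] = 0.05008
α₁ + 2α₂ = 1.0327
DIC = CA / (α₁ + 2α₂) = 2.38 / 1.0327 = 2.30 mmol/kg

DIC = 2.30 mmol/kg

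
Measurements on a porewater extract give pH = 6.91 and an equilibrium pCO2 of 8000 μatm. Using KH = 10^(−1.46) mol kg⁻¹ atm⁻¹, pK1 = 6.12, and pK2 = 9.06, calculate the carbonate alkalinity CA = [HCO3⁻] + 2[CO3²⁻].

CA = 1.73 mmol/kg

[CO2*] = KH · pCO2 = 10^(−1.46) × 8000×10^-6 = 2.774×10^-4 mol/kg
α₀ = 1/(1 + K1/[H⁺] + K1K2/[H⁺]²) = 1/(1 + 10^+0.79 + 10^-1.36) = 0.1387
DIC = [CO2*]/α₀ = 2.774×10^-4 / 0.1387 = 2.000 mmol/kg
CA = (α₁ + 2α₂)·DIC = (0.8552 + 2×0.006055) × 2.000 = 1.73 mmol/kg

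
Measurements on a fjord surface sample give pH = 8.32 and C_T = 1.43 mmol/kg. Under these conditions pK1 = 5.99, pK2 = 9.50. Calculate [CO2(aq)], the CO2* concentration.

α₀ = 1 / (1 + K1/[H⁺] + K1K2/[H⁺]²) = 1 / (1 + 10^+2.33 + 10^+1.15)
   = 1 / (1 + 213.80 + 14.125) = 1/228.92 = 0.004368
[CO2*] = α₀ × DIC = 0.004368 × 1.43 = 0.00625 mmol/kg = 6.25 μmol/kg

[CO2*] = 6.25 μmol/kg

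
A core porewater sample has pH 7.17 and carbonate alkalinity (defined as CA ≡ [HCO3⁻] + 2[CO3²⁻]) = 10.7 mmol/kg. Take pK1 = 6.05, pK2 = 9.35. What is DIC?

CA = [HCO3⁻] + 2[CO3²⁻] = (α₁ + 2α₂)·DIC
At pH 7.17: [H⁺]/K1 = 10^-1.12 = 0.075858, K2/[H⁺] = 10^-2.18 = 0.0066069
α₁ = 1/(1 + 0.075858 + 0.0066069) = 1/1.0825 = 0.9238; α₂ = α₁·K2/[H⁺] = 0.006104
α₁ + 2α₂ = 0.9360
DIC = CA / (α₁ + 2α₂) = 10.7 / 0.9360 = 11.4 mmol/kg

DIC = 11.4 mmol/kg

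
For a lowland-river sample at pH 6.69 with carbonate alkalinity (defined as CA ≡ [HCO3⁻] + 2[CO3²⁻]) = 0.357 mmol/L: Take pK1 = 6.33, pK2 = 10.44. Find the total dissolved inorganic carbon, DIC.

CA = [HCO3⁻] + 2[CO3²⁻] = (α₁ + 2α₂)·DIC
At pH 6.69: [H⁺]/K1 = 10^-0.36 = 0.43652, K2/[H⁺] = 10^-3.75 = 0.00017783
α₁ = 1/(1 + 0.43652 + 0.00017783) = 1/1.4367 = 0.6960; α₂ = α₁·K2/[H⁺] = 0.0001238
α₁ + 2α₂ = 0.6963
DIC = CA / (α₁ + 2α₂) = 0.357 / 0.6963 = 0.513 mmol/L

DIC = 0.513 mmol/L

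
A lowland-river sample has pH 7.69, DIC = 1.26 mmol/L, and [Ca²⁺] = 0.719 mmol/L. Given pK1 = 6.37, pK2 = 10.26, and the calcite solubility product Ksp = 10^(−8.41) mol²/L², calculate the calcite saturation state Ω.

Ω = 0.597

α₂ = 1 / (1 + [H⁺]/K2 + [H⁺]²/(K1K2)) = 1 / (1 + 10^+2.57 + 10^+1.25)
   = 1 / (1 + 371.54 + 17.783) = 1/390.32 = 0.002562
[CO3²⁻] = α₂ × DIC = 0.002562 × 1.26 = 0.003228 mmol/L = 3.228 μmol/L
Ksp = 10^(−8.41) = 3.890×10^-9
Ω = [Ca²⁺][CO3²⁻]/Ksp = (0.719×10^-3)(3.228×10^-6) / 3.890×10^-9 = 0.597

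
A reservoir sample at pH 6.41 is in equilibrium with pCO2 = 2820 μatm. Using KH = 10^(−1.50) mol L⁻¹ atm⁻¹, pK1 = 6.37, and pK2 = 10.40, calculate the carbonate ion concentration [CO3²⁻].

[CO3²⁻] = 0.0100 μmol/L

[CO2*] = KH · pCO2 = 10^(−1.50) × 2820×10^-6 = 8.918×10^-5 mol/L
α₀ = 1/(1 + K1/[H⁺] + K1K2/[H⁺]²) = 1/(1 + 10^+0.04 + 10^-3.95) = 0.4770
DIC = [CO2*]/α₀ = 8.918×10^-5 / 0.4770 = 0.1870 mmol/L
[CO3²⁻] = α₂·DIC; α₂ = 5.352×10^-5, so [CO3²⁻] = 5.352×10^-5 × 0.1870 = 1.00×10^-5 mmol/L = 0.0100 μmol/L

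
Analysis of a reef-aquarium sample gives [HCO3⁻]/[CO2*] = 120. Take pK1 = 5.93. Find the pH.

pH = 8.01

From K1 = [H⁺][HCO3⁻]/[CO2*]:  pH = pK1 + log₁₀([HCO3⁻]/[CO2*])
log₁₀(120) = +2.079
pH = 5.93 + (+2.079) = 8.01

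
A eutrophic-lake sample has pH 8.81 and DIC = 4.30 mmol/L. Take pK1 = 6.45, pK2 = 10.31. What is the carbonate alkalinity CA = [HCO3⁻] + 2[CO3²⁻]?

CA = 4.41 mmol/L

CA = [HCO3⁻] + 2[CO3²⁻] = (α₁ + 2α₂)·DIC
At pH 8.81: [H⁺]/K1 = 10^-2.36 = 0.0043652, K2/[H⁺] = 10^-1.50 = 0.031623
α₁ = 1/(1 + 0.0043652 + 0.031623) = 1/1.0360 = 0.9653; α₂ = α₁·K2/[H⁺] = 0.03052
α₁ + 2α₂ = 1.0263
CA = 1.0263 × 4.30 = 4.41 mmol/L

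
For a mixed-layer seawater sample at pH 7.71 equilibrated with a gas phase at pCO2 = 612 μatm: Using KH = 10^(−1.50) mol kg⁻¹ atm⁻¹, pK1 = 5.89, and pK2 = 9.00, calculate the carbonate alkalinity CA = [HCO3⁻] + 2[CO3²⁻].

[CO2*] = KH · pCO2 = 10^(−1.50) × 612×10^-6 = 1.935×10^-5 mol/kg
α₀ = 1/(1 + K1/[H⁺] + K1K2/[H⁺]²) = 1/(1 + 10^+1.82 + 10^+0.53) = 0.01419
DIC = [CO2*]/α₀ = 1.935×10^-5 / 0.01419 = 1.364 mmol/kg
CA = (α₁ + 2α₂)·DIC = (0.9377 + 2×0.04809) × 1.364 = 1.41 mmol/kg

CA = 1.41 mmol/kg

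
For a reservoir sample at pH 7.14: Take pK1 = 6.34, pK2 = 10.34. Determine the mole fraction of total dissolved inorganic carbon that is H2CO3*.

α₀ = 1 / (1 + K1/[H⁺] + K1K2/[H⁺]²) = 1 / (1 + 10^+0.80 + 10^-2.40)
   = 1 / (1 + 6.3096 + 0.0039811) = 1/7.3136 = 0.1367

α₀ = 0.137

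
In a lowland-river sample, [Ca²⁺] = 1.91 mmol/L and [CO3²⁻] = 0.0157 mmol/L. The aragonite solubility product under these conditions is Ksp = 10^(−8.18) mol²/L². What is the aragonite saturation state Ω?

Ksp = 10^(−8.18) = 6.607×10^-9
Ω = [Ca²⁺][CO3²⁻]/Ksp = (1.91×10^-3)(0.0157×10^-3) / 6.607×10^-9 = 4.54

Ω = 4.54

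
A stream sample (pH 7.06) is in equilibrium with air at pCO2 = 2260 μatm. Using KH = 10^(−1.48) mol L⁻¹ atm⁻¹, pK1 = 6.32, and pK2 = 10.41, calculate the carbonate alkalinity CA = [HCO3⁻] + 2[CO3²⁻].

[CO2*] = KH · pCO2 = 10^(−1.48) × 2260×10^-6 = 7.484×10^-5 mol/L
α₀ = 1/(1 + K1/[H⁺] + K1K2/[H⁺]²) = 1/(1 + 10^+0.74 + 10^-2.61) = 0.1539
DIC = [CO2*]/α₀ = 7.484×10^-5 / 0.1539 = 0.4863 mmol/L
CA = (α₁ + 2α₂)·DIC = (0.8457 + 2×0.0003778) × 0.4863 = 0.412 mmol/L

CA = 0.412 mmol/L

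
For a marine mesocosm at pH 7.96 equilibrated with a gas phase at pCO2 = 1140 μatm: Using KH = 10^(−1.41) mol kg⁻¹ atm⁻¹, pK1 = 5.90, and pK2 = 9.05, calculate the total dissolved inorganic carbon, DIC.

DIC = 5.55 mmol/kg

[CO2*] = KH · pCO2 = 10^(−1.41) × 1140×10^-6 = 4.435×10^-5 mol/kg
α₀ = 1/(1 + K1/[H⁺] + K1K2/[H⁺]²) = 1/(1 + 10^+2.06 + 10^+0.97) = 0.007991
DIC = [CO2*]/α₀ = 4.435×10^-5 / 0.007991 = 5.55 mmol/kg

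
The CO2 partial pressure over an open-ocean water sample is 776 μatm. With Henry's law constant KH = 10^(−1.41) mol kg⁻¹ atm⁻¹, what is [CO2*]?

KH = 10^(−1.41) = 3.890×10^-2 mol kg⁻¹ atm⁻¹
[CO2*] = KH · pCO2 = 3.890×10^-2 × 776×10^-6 atm = 3.02×10^-5 mol/kg

[CO2*] = 30.2 μmol/kg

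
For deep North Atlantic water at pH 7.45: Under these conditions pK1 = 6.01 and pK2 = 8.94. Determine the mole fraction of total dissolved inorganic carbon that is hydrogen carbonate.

α₁ = 1 / (1 + [H⁺]/K1 + K2/[H⁺]) = 1 / (1 + 10^-1.44 + 10^-1.49)
   = 1 / (1 + 0.036308 + 0.032359) = 1/1.0687 = 0.9357

α₁ = 0.936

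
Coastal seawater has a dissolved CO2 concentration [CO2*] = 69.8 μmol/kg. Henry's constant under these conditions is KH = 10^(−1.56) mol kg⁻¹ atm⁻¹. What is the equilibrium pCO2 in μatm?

KH = 10^(−1.56) = 2.754×10^-2 mol kg⁻¹ atm⁻¹
pCO2 = [CO2*]/KH = 69.8×10^-6 / 2.754×10^-2 = 2.53×10^-3 atm = 2530 μatm

pCO2 = 2530 μatm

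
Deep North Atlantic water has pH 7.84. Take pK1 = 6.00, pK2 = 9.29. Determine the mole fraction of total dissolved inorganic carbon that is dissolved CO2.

α₀ = 1 / (1 + K1/[H⁺] + K1K2/[H⁺]²) = 1 / (1 + 10^+1.84 + 10^+0.39)
   = 1 / (1 + 69.183 + 2.4547) = 1/72.638 = 0.01377

α₀ = 0.0138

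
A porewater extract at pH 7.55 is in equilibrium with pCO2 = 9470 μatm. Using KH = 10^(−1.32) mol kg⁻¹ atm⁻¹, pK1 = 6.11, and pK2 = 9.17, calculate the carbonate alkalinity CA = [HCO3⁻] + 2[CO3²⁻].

CA = 13.1 mmol/kg

[CO2*] = KH · pCO2 = 10^(−1.32) × 9470×10^-6 = 4.533×10^-4 mol/kg
α₀ = 1/(1 + K1/[H⁺] + K1K2/[H⁺]²) = 1/(1 + 10^+1.44 + 10^-0.18) = 0.03424
DIC = [CO2*]/α₀ = 4.533×10^-4 / 0.03424 = 13.24 mmol/kg
CA = (α₁ + 2α₂)·DIC = (0.9431 + 2×0.02262) × 13.24 = 13.1 mmol/kg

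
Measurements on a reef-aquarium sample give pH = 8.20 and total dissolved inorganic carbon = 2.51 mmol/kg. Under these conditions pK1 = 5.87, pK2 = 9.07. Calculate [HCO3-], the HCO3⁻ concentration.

[HCO3⁻] = 2.20 mmol/kg

α₁ = 1 / (1 + [H⁺]/K1 + K2/[H⁺]) = 1 / (1 + 10^-2.33 + 10^-0.87)
   = 1 / (1 + 0.0046774 + 0.13490) = 1/1.1396 = 0.8775
[HCO3⁻] = α₁ × DIC = 0.8775 × 2.51 = 2.20 mmol/kg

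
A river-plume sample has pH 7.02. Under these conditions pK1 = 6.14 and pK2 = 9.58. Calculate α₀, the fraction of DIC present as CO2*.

α₀ = 1 / (1 + K1/[H⁺] + K1K2/[H⁺]²) = 1 / (1 + 10^+0.88 + 10^-1.68)
   = 1 / (1 + 7.5858 + 0.020893) = 1/8.6067 = 0.1162

α₀ = 0.116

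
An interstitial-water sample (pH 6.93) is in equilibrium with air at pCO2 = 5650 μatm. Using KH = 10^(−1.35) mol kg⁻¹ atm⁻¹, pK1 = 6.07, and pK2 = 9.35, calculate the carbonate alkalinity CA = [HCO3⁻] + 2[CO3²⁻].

CA = 1.84 mmol/kg

[CO2*] = KH · pCO2 = 10^(−1.35) × 5650×10^-6 = 2.524×10^-4 mol/kg
α₀ = 1/(1 + K1/[H⁺] + K1K2/[H⁺]²) = 1/(1 + 10^+0.86 + 10^-1.56) = 0.1209
DIC = [CO2*]/α₀ = 2.524×10^-4 / 0.1209 = 2.088 mmol/kg
CA = (α₁ + 2α₂)·DIC = (0.8758 + 2×0.003330) × 2.088 = 1.84 mmol/kg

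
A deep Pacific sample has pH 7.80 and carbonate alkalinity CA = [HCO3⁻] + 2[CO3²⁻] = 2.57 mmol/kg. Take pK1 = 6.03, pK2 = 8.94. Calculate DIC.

CA = [HCO3⁻] + 2[CO3²⁻] = (α₁ + 2α₂)·DIC
At pH 7.80: [H⁺]/K1 = 10^-1.77 = 0.016982, K2/[H⁺] = 10^-1.14 = 0.072444
α₁ = 1/(1 + 0.016982 + 0.072444) = 1/1.0894 = 0.9179; α₂ = α₁·K2/[H⁺] = 0.06650
α₁ + 2α₂ = 1.0509
DIC = CA / (α₁ + 2α₂) = 2.57 / 1.0509 = 2.45 mmol/kg

DIC = 2.45 mmol/kg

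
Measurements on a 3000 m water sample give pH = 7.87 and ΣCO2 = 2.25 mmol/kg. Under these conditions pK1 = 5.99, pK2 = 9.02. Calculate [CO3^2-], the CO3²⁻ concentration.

α₂ = 1 / (1 + [H⁺]/K2 + [H⁺]²/(K1K2)) = 1 / (1 + 10^+1.15 + 10^-0.73)
   = 1 / (1 + 14.125 + 0.18621) = 1/15.312 = 0.06531
[CO3²⁻] = α₂ × DIC = 0.06531 × 2.25 = 0.147 mmol/kg

[CO3²⁻] = 0.147 mmol/kg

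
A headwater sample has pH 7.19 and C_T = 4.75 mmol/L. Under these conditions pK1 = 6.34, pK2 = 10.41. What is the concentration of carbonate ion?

[CO3²⁻] = 2.51 μmol/L

α₂ = 1 / (1 + [H⁺]/K2 + [H⁺]²/(K1K2)) = 1 / (1 + 10^+3.22 + 10^+2.37)
   = 1 / (1 + 1659.6 + 234.42) = 1/1895.0 = 0.0005277
[CO3²⁻] = α₂ × DIC = 0.0005277 × 4.75 = 0.00251 mmol/L = 2.51 μmol/L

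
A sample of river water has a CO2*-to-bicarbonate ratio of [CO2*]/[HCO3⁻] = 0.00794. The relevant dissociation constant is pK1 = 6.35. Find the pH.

From K1 = [H⁺][HCO3⁻]/[CO2*]:  pH = pK1 − log₁₀([CO2*]/[HCO3⁻])
log₁₀(0.00794) = -2.100
pH = 6.35 − (-2.100) = 8.45

pH = 8.45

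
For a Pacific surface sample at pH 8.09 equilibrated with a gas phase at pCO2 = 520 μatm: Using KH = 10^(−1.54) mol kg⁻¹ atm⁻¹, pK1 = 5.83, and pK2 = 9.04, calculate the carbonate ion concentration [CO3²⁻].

[CO3²⁻] = 0.306 mmol/kg

[CO2*] = KH · pCO2 = 10^(−1.54) × 520×10^-6 = 1.500×10^-5 mol/kg
α₀ = 1/(1 + K1/[H⁺] + K1K2/[H⁺]²) = 1/(1 + 10^+2.26 + 10^+1.31) = 0.004917
DIC = [CO2*]/α₀ = 1.500×10^-5 / 0.004917 = 3.050 mmol/kg
[CO3²⁻] = α₂·DIC; α₂ = 0.1004, so [CO3²⁻] = 0.1004 × 3.050 = 0.306 mmol/kg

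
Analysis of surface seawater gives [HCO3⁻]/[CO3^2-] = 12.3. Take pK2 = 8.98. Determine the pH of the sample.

pH = 7.89

From K2 = [H⁺][CO3^2-]/[HCO3⁻]:  pH = pK2 − log₁₀([HCO3⁻]/[CO3^2-])
log₁₀(12.3) = +1.090
pH = 8.98 − (+1.090) = 7.89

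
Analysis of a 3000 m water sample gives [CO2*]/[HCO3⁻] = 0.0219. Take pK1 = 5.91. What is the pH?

From K1 = [H⁺][HCO3⁻]/[CO2*]:  pH = pK1 − log₁₀([CO2*]/[HCO3⁻])
log₁₀(0.0219) = -1.660
pH = 5.91 − (-1.660) = 7.57

pH = 7.57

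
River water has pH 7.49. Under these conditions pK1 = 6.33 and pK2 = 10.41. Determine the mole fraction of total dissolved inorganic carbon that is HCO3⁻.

α₁ = 1 / (1 + [H⁺]/K1 + K2/[H⁺]) = 1 / (1 + 10^-1.16 + 10^-2.92)
   = 1 / (1 + 0.069183 + 0.0012023) = 1/1.0704 = 0.9342

α₁ = 0.934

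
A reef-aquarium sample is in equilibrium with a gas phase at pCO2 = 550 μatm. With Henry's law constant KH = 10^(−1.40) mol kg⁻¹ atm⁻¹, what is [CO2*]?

[CO2*] = 21.9 μmol/kg

KH = 10^(−1.40) = 3.981×10^-2 mol kg⁻¹ atm⁻¹
[CO2*] = KH · pCO2 = 3.981×10^-2 × 550×10^-6 atm = 2.19×10^-5 mol/kg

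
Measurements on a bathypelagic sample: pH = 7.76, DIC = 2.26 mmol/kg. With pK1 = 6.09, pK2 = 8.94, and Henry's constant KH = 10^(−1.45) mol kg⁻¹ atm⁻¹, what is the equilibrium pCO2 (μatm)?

pCO2 = 1250 μatm

α₀ = 1 / (1 + K1/[H⁺] + K1K2/[H⁺]²) = 1 / (1 + 10^+1.67 + 10^+0.49)
   = 1 / (1 + 46.774 + 3.0903) = 1/50.864 = 0.01966
[CO2*] = α₀ × DIC = 0.01966 × 2.26 = 0.04443 mmol/kg
pCO2 = [CO2*]/KH = 4.443×10^-5 / 3.548×10^-2 = 1250 μatm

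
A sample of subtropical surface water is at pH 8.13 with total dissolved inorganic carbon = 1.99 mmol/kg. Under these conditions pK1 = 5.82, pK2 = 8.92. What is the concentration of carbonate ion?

[CO3²⁻] = 0.277 mmol/kg

α₂ = 1 / (1 + [H⁺]/K2 + [H⁺]²/(K1K2)) = 1 / (1 + 10^+0.79 + 10^-1.52)
   = 1 / (1 + 6.1660 + 0.030200) = 1/7.1961 = 0.1390
[CO3²⁻] = α₂ × DIC = 0.1390 × 1.99 = 0.277 mmol/kg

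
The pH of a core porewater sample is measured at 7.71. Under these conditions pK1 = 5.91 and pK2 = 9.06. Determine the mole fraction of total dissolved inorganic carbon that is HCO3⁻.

α₁ = 1 / (1 + [H⁺]/K1 + K2/[H⁺]) = 1 / (1 + 10^-1.80 + 10^-1.35)
   = 1 / (1 + 0.015849 + 0.044668) = 1/1.0605 = 0.9429

α₁ = 0.943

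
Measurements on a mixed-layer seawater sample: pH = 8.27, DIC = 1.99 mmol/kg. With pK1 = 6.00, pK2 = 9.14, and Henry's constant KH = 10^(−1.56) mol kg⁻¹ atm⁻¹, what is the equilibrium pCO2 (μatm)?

pCO2 = 340 μatm

α₀ = 1 / (1 + K1/[H⁺] + K1K2/[H⁺]²) = 1 / (1 + 10^+2.27 + 10^+1.40)
   = 1 / (1 + 186.21 + 25.119) = 1/212.33 = 0.004710
[CO2*] = α₀ × DIC = 0.004710 × 1.99 = 0.009372 mmol/kg = 9.372 μmol/kg
pCO2 = [CO2*]/KH = 9.372×10^-6 / 2.754×10^-2 = 340 μatm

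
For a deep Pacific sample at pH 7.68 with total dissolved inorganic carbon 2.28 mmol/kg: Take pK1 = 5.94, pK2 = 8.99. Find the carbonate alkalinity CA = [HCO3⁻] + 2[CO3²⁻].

CA = [HCO3⁻] + 2[CO3²⁻] = (α₁ + 2α₂)·DIC
At pH 7.68: [H⁺]/K1 = 10^-1.74 = 0.018197, K2/[H⁺] = 10^-1.31 = 0.048978
α₁ = 1/(1 + 0.018197 + 0.048978) = 1/1.0672 = 0.9371; α₂ = α₁·K2/[H⁺] = 0.04589
α₁ + 2α₂ = 1.0288
CA = 1.0288 × 2.28 = 2.35 mmol/kg

CA = 2.35 mmol/kg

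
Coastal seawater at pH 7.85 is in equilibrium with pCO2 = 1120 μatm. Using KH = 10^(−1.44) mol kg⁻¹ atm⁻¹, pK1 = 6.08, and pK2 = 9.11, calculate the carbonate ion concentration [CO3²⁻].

[CO3²⁻] = 0.132 mmol/kg

[CO2*] = KH · pCO2 = 10^(−1.44) × 1120×10^-6 = 4.066×10^-5 mol/kg
α₀ = 1/(1 + K1/[H⁺] + K1K2/[H⁺]²) = 1/(1 + 10^+1.77 + 10^+0.51) = 0.01584
DIC = [CO2*]/α₀ = 4.066×10^-5 / 0.01584 = 2.567 mmol/kg
[CO3²⁻] = α₂·DIC; α₂ = 0.05127, so [CO3²⁻] = 0.05127 × 2.567 = 0.132 mmol/kg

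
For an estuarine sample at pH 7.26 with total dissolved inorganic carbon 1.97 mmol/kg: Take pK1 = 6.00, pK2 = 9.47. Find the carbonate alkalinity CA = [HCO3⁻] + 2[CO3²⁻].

CA = 1.88 mmol/kg

CA = [HCO3⁻] + 2[CO3²⁻] = (α₁ + 2α₂)·DIC
At pH 7.26: [H⁺]/K1 = 10^-1.26 = 0.054954, K2/[H⁺] = 10^-2.21 = 0.0061660
α₁ = 1/(1 + 0.054954 + 0.0061660) = 1/1.0611 = 0.9424; α₂ = α₁·K2/[H⁺] = 0.005811
α₁ + 2α₂ = 0.9540
CA = 0.9540 × 1.97 = 1.88 mmol/kg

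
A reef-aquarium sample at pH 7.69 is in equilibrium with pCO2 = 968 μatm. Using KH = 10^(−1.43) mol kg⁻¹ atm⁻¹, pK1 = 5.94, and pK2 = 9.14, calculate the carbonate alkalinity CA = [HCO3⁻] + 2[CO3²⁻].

CA = 2.17 mmol/kg

[CO2*] = KH · pCO2 = 10^(−1.43) × 968×10^-6 = 3.596×10^-5 mol/kg
α₀ = 1/(1 + K1/[H⁺] + K1K2/[H⁺]²) = 1/(1 + 10^+1.75 + 10^+0.30) = 0.01688
DIC = [CO2*]/α₀ = 3.596×10^-5 / 0.01688 = 2.130 mmol/kg
CA = (α₁ + 2α₂)·DIC = (0.9494 + 2×0.03369) × 2.130 = 2.17 mmol/kg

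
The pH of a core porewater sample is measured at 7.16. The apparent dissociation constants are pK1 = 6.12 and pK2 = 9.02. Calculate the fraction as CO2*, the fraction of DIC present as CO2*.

α₀ = 1 / (1 + K1/[H⁺] + K1K2/[H⁺]²) = 1 / (1 + 10^+1.04 + 10^-0.82)
   = 1 / (1 + 10.965 + 0.15136) = 1/12.116 = 0.08253

α₀ = 0.0825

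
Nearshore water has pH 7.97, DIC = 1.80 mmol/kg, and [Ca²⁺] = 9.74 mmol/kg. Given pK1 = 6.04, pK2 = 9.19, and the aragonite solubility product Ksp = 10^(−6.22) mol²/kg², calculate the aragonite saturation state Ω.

α₂ = 1 / (1 + [H⁺]/K2 + [H⁺]²/(K1K2)) = 1 / (1 + 10^+1.22 + 10^-0.71)
   = 1 / (1 + 16.596 + 0.19498) = 1/17.791 = 0.05621
[CO3²⁻] = α₂ × DIC = 0.05621 × 1.80 = 0.1012 mmol/kg
Ksp = 10^(−6.22) = 6.026×10^-7
Ω = [Ca²⁺][CO3²⁻]/Ksp = (9.74×10^-3)(1.012×10^-4) / 6.026×10^-7 = 1.64

Ω = 1.64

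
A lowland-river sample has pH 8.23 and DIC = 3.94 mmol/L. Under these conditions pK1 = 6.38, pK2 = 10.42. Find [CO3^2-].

[CO3²⁻] = 0.0249 mmol/L

α₂ = 1 / (1 + [H⁺]/K2 + [H⁺]²/(K1K2)) = 1 / (1 + 10^+2.19 + 10^+0.34)
   = 1 / (1 + 154.88 + 2.1878) = 1/158.07 = 0.006326
[CO3²⁻] = α₂ × DIC = 0.006326 × 3.94 = 0.0249 mmol/L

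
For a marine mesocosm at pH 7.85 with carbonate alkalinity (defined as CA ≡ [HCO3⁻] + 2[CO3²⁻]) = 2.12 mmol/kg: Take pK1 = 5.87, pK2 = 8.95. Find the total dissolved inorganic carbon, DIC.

CA = [HCO3⁻] + 2[CO3²⁻] = (α₁ + 2α₂)·DIC
At pH 7.85: [H⁺]/K1 = 10^-1.98 = 0.010471, K2/[H⁺] = 10^-1.10 = 0.079433
α₁ = 1/(1 + 0.010471 + 0.079433) = 1/1.0899 = 0.9175; α₂ = α₁·K2/[H⁺] = 0.07288
α₁ + 2α₂ = 1.0633
DIC = CA / (α₁ + 2α₂) = 2.12 / 1.0633 = 1.99 mmol/kg

DIC = 1.99 mmol/kg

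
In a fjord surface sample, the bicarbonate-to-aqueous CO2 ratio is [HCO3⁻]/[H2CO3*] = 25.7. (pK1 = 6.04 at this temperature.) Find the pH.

pH = 7.45

From K1 = [H⁺][HCO3⁻]/[H2CO3*]:  pH = pK1 + log₁₀([HCO3⁻]/[H2CO3*])
log₁₀(25.7) = +1.410
pH = 6.04 + (+1.410) = 7.45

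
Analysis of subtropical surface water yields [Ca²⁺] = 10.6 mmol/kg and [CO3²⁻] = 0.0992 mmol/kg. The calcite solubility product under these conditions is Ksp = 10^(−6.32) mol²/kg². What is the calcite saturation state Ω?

Ksp = 10^(−6.32) = 4.786×10^-7
Ω = [Ca²⁺][CO3²⁻]/Ksp = (10.6×10^-3)(0.0992×10^-3) / 4.786×10^-7 = 2.20

Ω = 2.20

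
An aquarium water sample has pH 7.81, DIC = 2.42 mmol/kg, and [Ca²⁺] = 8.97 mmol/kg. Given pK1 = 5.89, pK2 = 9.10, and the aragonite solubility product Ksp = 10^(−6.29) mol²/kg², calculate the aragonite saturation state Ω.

Ω = 2.04

α₂ = 1 / (1 + [H⁺]/K2 + [H⁺]²/(K1K2)) = 1 / (1 + 10^+1.29 + 10^-0.63)
   = 1 / (1 + 19.498 + 0.23442) = 1/20.733 = 0.04823
[CO3²⁻] = α₂ × DIC = 0.04823 × 2.42 = 0.1167 mmol/kg
Ksp = 10^(−6.29) = 5.129×10^-7
Ω = [Ca²⁺][CO3²⁻]/Ksp = (8.97×10^-3)(1.167×10^-4) / 5.129×10^-7 = 2.04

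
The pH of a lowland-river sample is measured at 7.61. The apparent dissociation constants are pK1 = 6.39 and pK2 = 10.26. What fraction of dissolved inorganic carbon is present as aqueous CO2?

α₀ = 1 / (1 + K1/[H⁺] + K1K2/[H⁺]²) = 1 / (1 + 10^+1.22 + 10^-1.43)
   = 1 / (1 + 16.596 + 0.037154) = 1/17.633 = 0.05671

α₀ = 0.0567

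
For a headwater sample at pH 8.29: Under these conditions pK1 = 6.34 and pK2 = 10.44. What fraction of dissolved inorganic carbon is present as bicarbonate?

α₁ = 1 / (1 + [H⁺]/K1 + K2/[H⁺]) = 1 / (1 + 10^-1.95 + 10^-2.15)
   = 1 / (1 + 0.011220 + 0.0070795) = 1/1.0183 = 0.9820

α₁ = 0.982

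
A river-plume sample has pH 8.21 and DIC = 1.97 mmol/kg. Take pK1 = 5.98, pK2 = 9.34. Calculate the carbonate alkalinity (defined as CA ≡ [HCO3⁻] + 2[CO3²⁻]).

CA = [HCO3⁻] + 2[CO3²⁻] = (α₁ + 2α₂)·DIC
At pH 8.21: [H⁺]/K1 = 10^-2.23 = 0.0058884, K2/[H⁺] = 10^-1.13 = 0.074131
α₁ = 1/(1 + 0.0058884 + 0.074131) = 1/1.0800 = 0.9259; α₂ = α₁·K2/[H⁺] = 0.06864
α₁ + 2α₂ = 1.0632
CA = 1.0632 × 1.97 = 2.09 mmol/kg

CA = 2.09 mmol/kg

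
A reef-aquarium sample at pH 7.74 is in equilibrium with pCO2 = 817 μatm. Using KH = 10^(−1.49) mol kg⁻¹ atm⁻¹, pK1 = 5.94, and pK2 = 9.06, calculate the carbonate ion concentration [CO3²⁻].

[CO2*] = KH · pCO2 = 10^(−1.49) × 817×10^-6 = 2.644×10^-5 mol/kg
α₀ = 1/(1 + K1/[H⁺] + K1K2/[H⁺]²) = 1/(1 + 10^+1.80 + 10^+0.48) = 0.01490
DIC = [CO2*]/α₀ = 2.644×10^-5 / 0.01490 = 1.774 mmol/kg
[CO3²⁻] = α₂·DIC; α₂ = 0.04500, so [CO3²⁻] = 0.04500 × 1.774 = 0.0798 mmol/kg

[CO3²⁻] = 0.0798 mmol/kg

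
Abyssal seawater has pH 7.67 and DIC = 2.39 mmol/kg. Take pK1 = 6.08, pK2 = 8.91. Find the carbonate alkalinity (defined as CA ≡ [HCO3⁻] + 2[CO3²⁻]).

CA = [HCO3⁻] + 2[CO3²⁻] = (α₁ + 2α₂)·DIC
At pH 7.67: [H⁺]/K1 = 10^-1.59 = 0.025704, K2/[H⁺] = 10^-1.24 = 0.057544
α₁ = 1/(1 + 0.025704 + 0.057544) = 1/1.0832 = 0.9231; α₂ = α₁·K2/[H⁺] = 0.05312
α₁ + 2α₂ = 1.0294
CA = 1.0294 × 2.39 = 2.46 mmol/kg

CA = 2.46 mmol/kg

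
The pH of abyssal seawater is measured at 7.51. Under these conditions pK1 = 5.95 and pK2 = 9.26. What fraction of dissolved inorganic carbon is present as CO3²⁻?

α₂ = 1 / (1 + [H⁺]/K2 + [H⁺]²/(K1K2)) = 1 / (1 + 10^+1.75 + 10^+0.19)
   = 1 / (1 + 56.234 + 1.5488) = 1/58.783 = 0.01701

α₂ = 0.0170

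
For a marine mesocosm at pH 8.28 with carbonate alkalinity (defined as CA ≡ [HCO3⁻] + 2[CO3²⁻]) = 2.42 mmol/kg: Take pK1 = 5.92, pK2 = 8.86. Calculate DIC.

DIC = 2.01 mmol/kg

CA = [HCO3⁻] + 2[CO3²⁻] = (α₁ + 2α₂)·DIC
At pH 8.28: [H⁺]/K1 = 10^-2.36 = 0.0043652, K2/[H⁺] = 10^-0.58 = 0.26303
α₁ = 1/(1 + 0.0043652 + 0.26303) = 1/1.2674 = 0.7890; α₂ = α₁·K2/[H⁺] = 0.2075
α₁ + 2α₂ = 1.2041
DIC = CA / (α₁ + 2α₂) = 2.42 / 1.2041 = 2.01 mmol/kg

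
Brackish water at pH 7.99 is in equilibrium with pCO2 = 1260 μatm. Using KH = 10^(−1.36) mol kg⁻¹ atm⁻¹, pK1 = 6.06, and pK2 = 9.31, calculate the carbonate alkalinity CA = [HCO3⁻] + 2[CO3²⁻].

CA = 5.13 mmol/kg

[CO2*] = KH · pCO2 = 10^(−1.36) × 1260×10^-6 = 5.500×10^-5 mol/kg
α₀ = 1/(1 + K1/[H⁺] + K1K2/[H⁺]²) = 1/(1 + 10^+1.93 + 10^+0.61) = 0.01109
DIC = [CO2*]/α₀ = 5.500×10^-5 / 0.01109 = 4.960 mmol/kg
CA = (α₁ + 2α₂)·DIC = (0.9437 + 2×0.04517) × 4.960 = 5.13 mmol/kg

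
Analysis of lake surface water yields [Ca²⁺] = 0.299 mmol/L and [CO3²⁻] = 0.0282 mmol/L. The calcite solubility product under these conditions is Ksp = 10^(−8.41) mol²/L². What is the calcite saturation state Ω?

Ω = 2.17

Ksp = 10^(−8.41) = 3.890×10^-9
Ω = [Ca²⁺][CO3²⁻]/Ksp = (0.299×10^-3)(0.0282×10^-3) / 3.890×10^-9 = 2.17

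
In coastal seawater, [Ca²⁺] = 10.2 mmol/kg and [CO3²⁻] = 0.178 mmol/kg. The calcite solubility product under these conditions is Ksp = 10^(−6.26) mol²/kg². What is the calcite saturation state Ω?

Ω = 3.30

Ksp = 10^(−6.26) = 5.495×10^-7
Ω = [Ca²⁺][CO3²⁻]/Ksp = (10.2×10^-3)(0.178×10^-3) / 5.495×10^-7 = 3.30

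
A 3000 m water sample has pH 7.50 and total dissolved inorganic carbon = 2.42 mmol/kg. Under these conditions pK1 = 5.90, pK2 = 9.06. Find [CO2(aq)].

α₀ = 1 / (1 + K1/[H⁺] + K1K2/[H⁺]²) = 1 / (1 + 10^+1.60 + 10^+0.04)
   = 1 / (1 + 39.811 + 1.0965) = 1/41.907 = 0.02386
[CO2*] = α₀ × DIC = 0.02386 × 2.42 = 0.0577 mmol/kg

[CO2*] = 0.0577 mmol/kg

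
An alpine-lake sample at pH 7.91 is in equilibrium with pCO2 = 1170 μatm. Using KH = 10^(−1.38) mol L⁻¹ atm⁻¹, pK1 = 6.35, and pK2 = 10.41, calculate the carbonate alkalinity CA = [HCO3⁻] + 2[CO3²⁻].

CA = 1.78 mmol/L

[CO2*] = KH · pCO2 = 10^(−1.38) × 1170×10^-6 = 4.877×10^-5 mol/L
α₀ = 1/(1 + K1/[H⁺] + K1K2/[H⁺]²) = 1/(1 + 10^+1.56 + 10^-0.94) = 0.02672
DIC = [CO2*]/α₀ = 4.877×10^-5 / 0.02672 = 1.825 mmol/L
CA = (α₁ + 2α₂)·DIC = (0.9702 + 2×0.003068) × 1.825 = 1.78 mmol/L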